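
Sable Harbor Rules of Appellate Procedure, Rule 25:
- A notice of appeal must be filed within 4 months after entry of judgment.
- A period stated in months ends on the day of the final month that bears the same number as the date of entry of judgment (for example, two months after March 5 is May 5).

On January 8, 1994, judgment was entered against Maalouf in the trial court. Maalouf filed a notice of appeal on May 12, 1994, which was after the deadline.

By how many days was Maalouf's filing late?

4 months after January 8, 1994 is May 8, 1994.
The deadline is May 8, 1994; from May 8, 1994 to May 12, 1994 is 4 days.

4 days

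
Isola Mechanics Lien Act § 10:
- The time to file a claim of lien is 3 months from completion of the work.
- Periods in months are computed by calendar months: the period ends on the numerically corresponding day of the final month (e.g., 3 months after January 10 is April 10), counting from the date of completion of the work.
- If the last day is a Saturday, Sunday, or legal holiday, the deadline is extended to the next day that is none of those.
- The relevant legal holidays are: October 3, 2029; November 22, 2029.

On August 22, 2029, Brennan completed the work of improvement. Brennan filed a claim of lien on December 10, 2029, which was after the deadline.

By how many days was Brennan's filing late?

3 months after August 22, 2029 is November 22, 2029.
November 22, 2029 is a listed holiday. The next qualifying day is November 23, 2029.
The deadline is November 23, 2029; from November 23, 2029 to December 10, 2029 is 17 days.

17 days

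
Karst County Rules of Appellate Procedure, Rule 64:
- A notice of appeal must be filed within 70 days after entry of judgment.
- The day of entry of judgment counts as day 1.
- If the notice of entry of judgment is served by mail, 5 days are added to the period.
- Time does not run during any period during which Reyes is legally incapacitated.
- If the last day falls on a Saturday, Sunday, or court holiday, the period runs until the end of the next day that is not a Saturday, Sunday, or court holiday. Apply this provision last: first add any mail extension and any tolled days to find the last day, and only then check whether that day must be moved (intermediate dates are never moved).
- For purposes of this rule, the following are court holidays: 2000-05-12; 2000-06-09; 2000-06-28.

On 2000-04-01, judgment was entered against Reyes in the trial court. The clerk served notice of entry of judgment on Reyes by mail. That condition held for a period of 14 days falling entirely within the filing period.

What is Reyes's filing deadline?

June 29, 2000

Counting 2000-04-01 as day 1, day 70 is June 9, 2000.
Service was by mail, adding 5 days: June 9, 2000 + 5 days = June 14, 2000.
Tolling adds 14 days: June 14, 2000 + 14 days = June 28, 2000.
June 28, 2000 is a listed holiday. The next qualifying day is June 29, 2000.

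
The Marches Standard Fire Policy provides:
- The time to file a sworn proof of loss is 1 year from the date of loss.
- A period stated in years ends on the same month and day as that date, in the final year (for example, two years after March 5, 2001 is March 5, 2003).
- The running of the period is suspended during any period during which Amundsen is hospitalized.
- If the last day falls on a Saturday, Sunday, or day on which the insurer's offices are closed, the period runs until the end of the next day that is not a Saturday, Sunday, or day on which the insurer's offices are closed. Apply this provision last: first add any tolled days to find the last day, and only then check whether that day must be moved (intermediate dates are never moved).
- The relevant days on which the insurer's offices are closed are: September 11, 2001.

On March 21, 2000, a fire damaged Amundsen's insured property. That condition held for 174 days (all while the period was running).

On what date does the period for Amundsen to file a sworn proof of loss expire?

1 year after March 21, 2000 is March 21, 2001.
Tolling adds 174 days: March 21, 2001 + 174 days = September 11, 2001.
September 11, 2001 is a listed holiday. The next qualifying day is September 12, 2001.

September 12, 2001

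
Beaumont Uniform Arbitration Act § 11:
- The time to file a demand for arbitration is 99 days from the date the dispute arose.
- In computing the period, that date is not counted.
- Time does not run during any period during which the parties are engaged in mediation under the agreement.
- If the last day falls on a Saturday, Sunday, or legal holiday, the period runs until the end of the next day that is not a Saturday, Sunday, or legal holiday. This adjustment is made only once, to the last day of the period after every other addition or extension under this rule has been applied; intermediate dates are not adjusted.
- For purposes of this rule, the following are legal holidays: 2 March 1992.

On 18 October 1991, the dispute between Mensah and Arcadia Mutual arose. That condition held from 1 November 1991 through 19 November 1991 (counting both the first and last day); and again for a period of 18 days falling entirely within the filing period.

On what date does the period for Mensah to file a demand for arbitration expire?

99 days after 18 October 1991 is January 25, 1992.
From November 1, 1991 through November 19, 1991 inclusive is 19 days; tolling adds 19 days: January 25, 1992 + 19 days = February 13, 1992.
Tolling adds 18 days: February 13, 1992 + 18 days = March 2, 1992.
March 2, 1992 is a listed holiday. The next qualifying day is March 3, 1992.

March 3, 1992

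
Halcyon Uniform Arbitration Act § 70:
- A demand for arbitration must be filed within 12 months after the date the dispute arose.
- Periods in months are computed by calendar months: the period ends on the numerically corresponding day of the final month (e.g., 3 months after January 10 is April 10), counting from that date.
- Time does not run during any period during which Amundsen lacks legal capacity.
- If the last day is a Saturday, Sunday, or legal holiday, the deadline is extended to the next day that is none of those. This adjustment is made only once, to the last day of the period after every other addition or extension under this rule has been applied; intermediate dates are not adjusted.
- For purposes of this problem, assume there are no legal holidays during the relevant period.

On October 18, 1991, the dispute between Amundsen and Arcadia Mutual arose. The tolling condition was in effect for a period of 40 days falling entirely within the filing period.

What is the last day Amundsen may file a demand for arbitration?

12 months after October 18, 1991 is October 18, 1992.
Tolling adds 40 days: October 18, 1992 + 40 days = November 27, 1992.
November 27, 1992 is a Friday and not a legal holiday, so no extension applies.

November 27, 1992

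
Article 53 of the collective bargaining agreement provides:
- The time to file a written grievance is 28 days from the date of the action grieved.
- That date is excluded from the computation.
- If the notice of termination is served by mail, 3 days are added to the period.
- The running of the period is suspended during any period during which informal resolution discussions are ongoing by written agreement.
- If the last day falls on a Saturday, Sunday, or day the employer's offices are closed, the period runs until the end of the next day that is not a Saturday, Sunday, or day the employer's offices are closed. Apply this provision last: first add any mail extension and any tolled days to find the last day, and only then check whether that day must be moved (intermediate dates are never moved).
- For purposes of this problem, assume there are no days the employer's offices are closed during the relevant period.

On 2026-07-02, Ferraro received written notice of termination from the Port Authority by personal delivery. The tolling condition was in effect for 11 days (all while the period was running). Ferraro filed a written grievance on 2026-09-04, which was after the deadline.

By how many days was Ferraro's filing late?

28 days after 2026-07-02 is July 30, 2026.
Service was not by mail, so no mail extension applies.
Tolling adds 11 days: July 30, 2026 + 11 days = August 10, 2026.
August 10, 2026 is a Monday and not a day the employer's offices are closed, so no extension applies.
The deadline is August 10, 2026; from August 10, 2026 to September 4, 2026 is 25 days.

25 days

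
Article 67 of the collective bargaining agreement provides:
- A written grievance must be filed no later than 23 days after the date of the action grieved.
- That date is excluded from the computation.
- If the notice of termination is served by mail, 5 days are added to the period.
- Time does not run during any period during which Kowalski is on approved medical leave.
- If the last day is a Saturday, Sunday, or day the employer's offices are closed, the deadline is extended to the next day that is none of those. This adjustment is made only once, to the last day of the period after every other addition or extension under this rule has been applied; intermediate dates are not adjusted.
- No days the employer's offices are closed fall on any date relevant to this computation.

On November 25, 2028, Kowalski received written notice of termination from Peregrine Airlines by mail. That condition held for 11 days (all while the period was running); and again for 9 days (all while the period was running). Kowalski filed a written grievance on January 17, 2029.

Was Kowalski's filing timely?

No

23 days after November 25, 2028 is December 18, 2028.
Service was by mail, adding 5 days: December 18, 2028 + 5 days = December 23, 2028.
Tolling adds 11 days: December 23, 2028 + 11 days = January 3, 2029.
Tolling adds 9 days: January 3, 2029 + 9 days = January 12, 2029.
January 12, 2029 is a Friday and not a day the employer's offices are closed, so no extension applies.
The deadline is January 12, 2029; the filing on January 17, 2029 is after that date.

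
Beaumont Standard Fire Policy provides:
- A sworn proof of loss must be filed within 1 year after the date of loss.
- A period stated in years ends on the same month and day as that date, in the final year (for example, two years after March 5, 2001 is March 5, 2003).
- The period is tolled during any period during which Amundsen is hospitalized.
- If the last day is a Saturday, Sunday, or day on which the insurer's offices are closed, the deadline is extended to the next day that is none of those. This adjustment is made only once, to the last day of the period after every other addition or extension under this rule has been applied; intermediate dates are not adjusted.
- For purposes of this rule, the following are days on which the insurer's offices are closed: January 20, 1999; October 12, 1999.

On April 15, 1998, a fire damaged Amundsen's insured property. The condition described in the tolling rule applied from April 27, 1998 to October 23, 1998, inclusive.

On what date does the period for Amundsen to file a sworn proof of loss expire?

October 13, 1999

1 year after April 15, 1998 is April 15, 1999.
From April 27, 1998 through October 23, 1998 inclusive is 180 days; tolling adds 180 days: April 15, 1999 + 180 days = October 12, 1999.
October 12, 1999 is a listed holiday. The next qualifying day is October 13, 1999.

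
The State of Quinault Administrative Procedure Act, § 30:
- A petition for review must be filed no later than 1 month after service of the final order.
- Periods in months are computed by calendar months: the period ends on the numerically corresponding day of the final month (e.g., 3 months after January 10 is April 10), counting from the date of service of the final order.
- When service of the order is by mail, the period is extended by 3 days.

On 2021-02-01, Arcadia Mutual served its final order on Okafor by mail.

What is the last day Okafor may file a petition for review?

1 month after 2021-02-01 is March 1, 2021.
Service was by mail, adding 3 days: March 1, 2021 + 3 days = March 4, 2021.

March 4, 2021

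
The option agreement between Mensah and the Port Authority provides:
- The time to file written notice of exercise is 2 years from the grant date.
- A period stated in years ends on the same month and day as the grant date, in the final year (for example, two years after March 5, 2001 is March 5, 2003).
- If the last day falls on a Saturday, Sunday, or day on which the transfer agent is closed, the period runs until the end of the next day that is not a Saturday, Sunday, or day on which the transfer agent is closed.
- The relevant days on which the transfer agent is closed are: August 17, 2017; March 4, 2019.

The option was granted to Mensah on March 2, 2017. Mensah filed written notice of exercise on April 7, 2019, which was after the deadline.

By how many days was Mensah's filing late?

2 years after March 2, 2017 is March 2, 2019.
March 2, 2019 is Saturday; March 3, 2019 is Sunday; March 4, 2019 is a listed holiday. The next qualifying day is March 5, 2019.
The deadline is March 5, 2019; from March 5, 2019 to April 7, 2019 is 33 days.

33 days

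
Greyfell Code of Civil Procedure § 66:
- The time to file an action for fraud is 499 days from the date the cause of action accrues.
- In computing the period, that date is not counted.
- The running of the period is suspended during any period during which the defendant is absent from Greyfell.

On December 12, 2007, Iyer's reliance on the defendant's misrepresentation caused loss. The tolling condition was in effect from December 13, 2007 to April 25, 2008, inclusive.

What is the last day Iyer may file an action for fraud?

September 6, 2009

499 days after December 12, 2007 is April 24, 2009.
From December 13, 2007 through April 25, 2008 inclusive is 135 days; tolling adds 135 days: April 24, 2009 + 135 days = September 6, 2009.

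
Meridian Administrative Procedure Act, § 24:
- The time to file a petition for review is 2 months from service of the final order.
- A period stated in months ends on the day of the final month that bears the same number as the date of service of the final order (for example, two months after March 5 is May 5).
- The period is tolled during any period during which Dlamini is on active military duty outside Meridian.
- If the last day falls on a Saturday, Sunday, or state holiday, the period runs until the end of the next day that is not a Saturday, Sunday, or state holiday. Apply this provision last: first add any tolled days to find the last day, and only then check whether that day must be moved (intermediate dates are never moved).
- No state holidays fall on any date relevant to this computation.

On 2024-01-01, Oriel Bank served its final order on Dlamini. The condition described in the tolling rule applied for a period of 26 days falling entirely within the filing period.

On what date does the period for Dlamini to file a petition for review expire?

March 27, 2024

2 months after 2024-01-01 is March 1, 2024.
Tolling adds 26 days: March 1, 2024 + 26 days = March 27, 2024.
March 27, 2024 is a Wednesday and not a state holiday, so no extension applies.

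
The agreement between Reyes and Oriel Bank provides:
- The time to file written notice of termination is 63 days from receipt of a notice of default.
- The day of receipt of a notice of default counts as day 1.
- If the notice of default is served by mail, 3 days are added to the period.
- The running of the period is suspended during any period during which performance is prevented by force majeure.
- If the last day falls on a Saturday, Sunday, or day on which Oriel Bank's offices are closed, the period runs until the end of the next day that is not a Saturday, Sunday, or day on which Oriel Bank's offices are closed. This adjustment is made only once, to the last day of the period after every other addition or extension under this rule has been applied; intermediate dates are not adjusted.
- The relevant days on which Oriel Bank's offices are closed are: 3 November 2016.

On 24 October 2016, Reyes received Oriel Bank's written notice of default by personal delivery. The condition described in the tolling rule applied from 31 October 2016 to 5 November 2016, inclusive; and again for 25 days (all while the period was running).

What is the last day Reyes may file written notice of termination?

Counting 24 October 2016 as day 1, day 63 is December 25, 2016.
Service was not by mail, so no mail extension applies.
From October 31, 2016 through November 5, 2016 inclusive is 6 days; tolling adds 6 days: December 25, 2016 + 6 days = December 31, 2016.
Tolling adds 25 days: December 31, 2016 + 25 days = January 25, 2017.
January 25, 2017 is a Wednesday and not a day on which Oriel Bank's offices are closed, so no extension applies.

January 25, 2017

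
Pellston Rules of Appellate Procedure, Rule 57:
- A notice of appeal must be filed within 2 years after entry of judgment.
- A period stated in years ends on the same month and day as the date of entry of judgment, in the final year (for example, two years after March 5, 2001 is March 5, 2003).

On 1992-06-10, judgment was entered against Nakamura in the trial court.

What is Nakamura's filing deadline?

June 10, 1994

2 years after 1992-06-10 is June 10, 1994.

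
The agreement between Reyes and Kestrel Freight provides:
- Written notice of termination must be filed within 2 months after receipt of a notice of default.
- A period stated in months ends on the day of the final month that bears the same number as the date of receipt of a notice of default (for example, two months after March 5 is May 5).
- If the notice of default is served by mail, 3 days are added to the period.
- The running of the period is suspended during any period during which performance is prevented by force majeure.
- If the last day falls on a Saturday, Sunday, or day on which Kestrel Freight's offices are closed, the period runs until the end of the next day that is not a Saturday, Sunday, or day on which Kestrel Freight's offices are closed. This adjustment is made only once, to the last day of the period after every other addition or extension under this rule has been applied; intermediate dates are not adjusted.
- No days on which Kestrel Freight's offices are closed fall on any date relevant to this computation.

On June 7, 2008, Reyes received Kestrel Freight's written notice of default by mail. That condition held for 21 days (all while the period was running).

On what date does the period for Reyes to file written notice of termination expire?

September 1, 2008

2 months after June 7, 2008 is August 7, 2008.
Service was by mail, adding 3 days: August 7, 2008 + 3 days = August 10, 2008.
Tolling adds 21 days: August 10, 2008 + 21 days = August 31, 2008.
August 31, 2008 is Sunday. The next qualifying day is September 1, 2008.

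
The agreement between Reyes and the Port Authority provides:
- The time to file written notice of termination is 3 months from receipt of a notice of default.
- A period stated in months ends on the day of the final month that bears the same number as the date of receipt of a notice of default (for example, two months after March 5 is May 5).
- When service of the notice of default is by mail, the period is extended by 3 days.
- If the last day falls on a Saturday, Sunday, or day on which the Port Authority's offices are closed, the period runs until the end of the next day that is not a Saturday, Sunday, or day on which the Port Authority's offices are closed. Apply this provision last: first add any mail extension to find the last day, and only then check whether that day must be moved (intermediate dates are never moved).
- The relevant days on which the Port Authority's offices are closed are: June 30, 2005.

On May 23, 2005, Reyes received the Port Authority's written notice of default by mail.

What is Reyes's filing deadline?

3 months after May 23, 2005 is August 23, 2005.
Service was by mail, adding 3 days: August 23, 2005 + 3 days = August 26, 2005.
August 26, 2005 is a Friday and not a day on which the Port Authority's offices are closed, so no extension applies.

August 26, 2005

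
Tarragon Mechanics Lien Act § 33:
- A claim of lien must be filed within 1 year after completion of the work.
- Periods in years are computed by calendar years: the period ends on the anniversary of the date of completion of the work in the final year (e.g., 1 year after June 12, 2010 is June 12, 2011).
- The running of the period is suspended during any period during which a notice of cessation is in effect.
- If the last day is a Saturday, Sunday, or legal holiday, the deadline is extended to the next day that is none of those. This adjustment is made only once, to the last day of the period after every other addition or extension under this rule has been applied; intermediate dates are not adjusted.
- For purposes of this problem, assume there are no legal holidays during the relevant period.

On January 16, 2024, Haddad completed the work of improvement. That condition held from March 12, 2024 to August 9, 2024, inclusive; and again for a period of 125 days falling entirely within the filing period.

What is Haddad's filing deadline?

October 20, 2025

1 year after January 16, 2024 is January 16, 2025.
From March 12, 2024 through August 9, 2024 inclusive is 151 days; tolling adds 151 days: January 16, 2025 + 151 days = June 16, 2025.
Tolling adds 125 days: June 16, 2025 + 125 days = October 19, 2025.
October 19, 2025 is Sunday. The next qualifying day is October 20, 2025.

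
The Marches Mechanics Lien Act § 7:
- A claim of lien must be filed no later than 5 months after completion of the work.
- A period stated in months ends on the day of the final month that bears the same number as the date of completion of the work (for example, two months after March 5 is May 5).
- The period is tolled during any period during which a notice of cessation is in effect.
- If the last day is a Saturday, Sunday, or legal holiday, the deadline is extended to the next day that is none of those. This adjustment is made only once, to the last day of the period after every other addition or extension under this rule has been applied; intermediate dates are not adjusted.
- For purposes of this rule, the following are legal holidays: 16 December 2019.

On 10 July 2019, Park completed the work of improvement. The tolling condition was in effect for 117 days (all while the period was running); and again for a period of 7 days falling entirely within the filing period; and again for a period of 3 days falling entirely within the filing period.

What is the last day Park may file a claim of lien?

5 months after 10 July 2019 is December 10, 2019.
Tolling adds 117 days: December 10, 2019 + 117 days = April 5, 2020.
Tolling adds 7 days: April 5, 2020 + 7 days = April 12, 2020.
Tolling adds 3 days: April 12, 2020 + 3 days = April 15, 2020.
April 15, 2020 is a Wednesday and not a legal holiday, so no extension applies.

April 15, 2020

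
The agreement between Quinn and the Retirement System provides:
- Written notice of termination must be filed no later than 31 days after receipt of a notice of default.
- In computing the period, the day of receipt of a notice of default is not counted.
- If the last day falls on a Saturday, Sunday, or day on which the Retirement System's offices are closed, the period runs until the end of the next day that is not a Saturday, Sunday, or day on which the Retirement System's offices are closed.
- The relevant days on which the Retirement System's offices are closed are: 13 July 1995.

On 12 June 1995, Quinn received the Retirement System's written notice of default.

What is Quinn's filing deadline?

31 days after 12 June 1995 is July 13, 1995.
July 13, 1995 is a listed holiday. The next qualifying day is July 14, 1995.

July 14, 1995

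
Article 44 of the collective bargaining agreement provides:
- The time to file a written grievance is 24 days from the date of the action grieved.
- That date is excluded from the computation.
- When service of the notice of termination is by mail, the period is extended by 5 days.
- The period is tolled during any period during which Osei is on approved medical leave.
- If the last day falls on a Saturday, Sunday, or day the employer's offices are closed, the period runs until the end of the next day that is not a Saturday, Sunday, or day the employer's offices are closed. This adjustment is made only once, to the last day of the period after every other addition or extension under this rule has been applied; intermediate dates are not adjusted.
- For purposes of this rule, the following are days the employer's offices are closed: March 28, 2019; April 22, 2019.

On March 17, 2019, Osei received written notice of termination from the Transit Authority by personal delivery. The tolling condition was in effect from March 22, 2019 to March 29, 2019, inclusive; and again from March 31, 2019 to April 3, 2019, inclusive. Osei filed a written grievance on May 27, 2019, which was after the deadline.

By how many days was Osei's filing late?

34 days

24 days after March 17, 2019 is April 10, 2019.
Service was not by mail, so no mail extension applies.
From March 22, 2019 through March 29, 2019 inclusive is 8 days; tolling adds 8 days: April 10, 2019 + 8 days = April 18, 2019.
From March 31, 2019 through April 3, 2019 inclusive is 4 days; tolling adds 4 days: April 18, 2019 + 4 days = April 22, 2019.
April 22, 2019 is a listed holiday. The next qualifying day is April 23, 2019.
The deadline is April 23, 2019; from April 23, 2019 to May 27, 2019 is 34 days.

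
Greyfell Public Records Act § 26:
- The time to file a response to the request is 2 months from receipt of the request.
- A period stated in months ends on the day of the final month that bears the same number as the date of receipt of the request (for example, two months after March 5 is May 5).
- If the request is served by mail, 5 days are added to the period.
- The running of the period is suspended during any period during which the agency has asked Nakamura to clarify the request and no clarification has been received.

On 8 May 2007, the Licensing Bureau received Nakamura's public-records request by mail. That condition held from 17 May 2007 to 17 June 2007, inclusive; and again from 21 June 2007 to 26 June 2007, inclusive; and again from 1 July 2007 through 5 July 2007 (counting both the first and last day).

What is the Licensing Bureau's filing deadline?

2 months after 8 May 2007 is July 8, 2007.
Service was by mail, adding 5 days: July 8, 2007 + 5 days = July 13, 2007.
From May 17, 2007 through June 17, 2007 inclusive is 32 days; tolling adds 32 days: July 13, 2007 + 32 days = August 14, 2007.
From June 21, 2007 through June 26, 2007 inclusive is 6 days; tolling adds 6 days: August 14, 2007 + 6 days = August 20, 2007.
From July 1, 2007 through July 5, 2007 inclusive is 5 days; tolling adds 5 days: August 20, 2007 + 5 days = August 25, 2007.

August 25, 2007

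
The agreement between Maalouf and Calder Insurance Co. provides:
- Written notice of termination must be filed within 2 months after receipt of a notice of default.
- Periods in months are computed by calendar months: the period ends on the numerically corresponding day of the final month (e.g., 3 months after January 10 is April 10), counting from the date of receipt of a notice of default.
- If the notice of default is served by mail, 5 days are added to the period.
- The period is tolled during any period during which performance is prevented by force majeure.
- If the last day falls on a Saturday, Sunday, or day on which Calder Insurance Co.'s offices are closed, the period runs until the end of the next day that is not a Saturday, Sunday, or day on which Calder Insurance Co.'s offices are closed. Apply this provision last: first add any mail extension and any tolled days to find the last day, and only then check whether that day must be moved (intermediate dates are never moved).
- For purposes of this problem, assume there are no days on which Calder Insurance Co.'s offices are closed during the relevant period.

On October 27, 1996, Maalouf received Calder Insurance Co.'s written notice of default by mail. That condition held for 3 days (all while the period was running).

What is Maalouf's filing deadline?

January 6, 1997

2 months after October 27, 1996 is December 27, 1996.
Service was by mail, adding 5 days: December 27, 1996 + 5 days = January 1, 1997.
Tolling adds 3 days: January 1, 1997 + 3 days = January 4, 1997.
January 4, 1997 is Saturday; January 5, 1997 is Sunday. The next qualifying day is January 6, 1997.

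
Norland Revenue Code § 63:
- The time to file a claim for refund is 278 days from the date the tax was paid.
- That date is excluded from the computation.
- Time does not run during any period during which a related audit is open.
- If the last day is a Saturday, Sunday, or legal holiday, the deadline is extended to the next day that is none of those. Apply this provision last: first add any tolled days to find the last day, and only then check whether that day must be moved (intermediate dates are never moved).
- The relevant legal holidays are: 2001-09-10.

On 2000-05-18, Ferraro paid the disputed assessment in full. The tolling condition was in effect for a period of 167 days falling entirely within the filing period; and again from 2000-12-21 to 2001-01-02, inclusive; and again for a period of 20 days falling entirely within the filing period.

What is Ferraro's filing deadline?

September 11, 2001

278 days after 2000-05-18 is February 20, 2001.
Tolling adds 167 days: February 20, 2001 + 167 days = August 6, 2001.
From December 21, 2000 through January 2, 2001 inclusive is 13 days; tolling adds 13 days: August 6, 2001 + 13 days = August 19, 2001.
Tolling adds 20 days: August 19, 2001 + 20 days = September 8, 2001.
September 8, 2001 is Saturday; September 9, 2001 is Sunday; September 10, 2001 is a listed holiday. The next qualifying day is September 11, 2001.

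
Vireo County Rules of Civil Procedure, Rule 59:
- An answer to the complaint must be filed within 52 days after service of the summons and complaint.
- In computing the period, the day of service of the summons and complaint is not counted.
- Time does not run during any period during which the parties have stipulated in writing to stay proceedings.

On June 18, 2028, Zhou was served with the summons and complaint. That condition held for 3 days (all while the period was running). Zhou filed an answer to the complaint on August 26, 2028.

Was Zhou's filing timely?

52 days after June 18, 2028 is August 9, 2028.
Tolling adds 3 days: August 9, 2028 + 3 days = August 12, 2028.
The deadline is August 12, 2028; the filing on August 26, 2028 is after that date.

No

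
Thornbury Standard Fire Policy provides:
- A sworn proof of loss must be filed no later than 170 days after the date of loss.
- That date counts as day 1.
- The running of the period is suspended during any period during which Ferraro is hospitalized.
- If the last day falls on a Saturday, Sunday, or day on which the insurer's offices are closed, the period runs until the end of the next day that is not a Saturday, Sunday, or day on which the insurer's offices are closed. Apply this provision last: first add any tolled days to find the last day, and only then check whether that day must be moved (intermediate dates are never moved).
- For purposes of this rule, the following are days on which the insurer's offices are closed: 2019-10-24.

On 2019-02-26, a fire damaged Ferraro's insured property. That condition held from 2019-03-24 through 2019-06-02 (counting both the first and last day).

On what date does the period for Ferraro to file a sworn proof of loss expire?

October 25, 2019

Counting 2019-02-26 as day 1, day 170 is August 14, 2019.
From March 24, 2019 through June 2, 2019 inclusive is 71 days; tolling adds 71 days: August 14, 2019 + 71 days = October 24, 2019.
October 24, 2019 is a listed holiday. The next qualifying day is October 25, 2019.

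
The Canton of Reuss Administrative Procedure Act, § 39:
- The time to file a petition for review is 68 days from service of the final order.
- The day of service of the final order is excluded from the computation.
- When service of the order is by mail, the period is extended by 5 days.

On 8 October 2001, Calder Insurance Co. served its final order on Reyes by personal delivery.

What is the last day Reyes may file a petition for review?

68 days after 8 October 2001 is December 15, 2001.
Service was not by mail, so no mail extension applies.

December 15, 2001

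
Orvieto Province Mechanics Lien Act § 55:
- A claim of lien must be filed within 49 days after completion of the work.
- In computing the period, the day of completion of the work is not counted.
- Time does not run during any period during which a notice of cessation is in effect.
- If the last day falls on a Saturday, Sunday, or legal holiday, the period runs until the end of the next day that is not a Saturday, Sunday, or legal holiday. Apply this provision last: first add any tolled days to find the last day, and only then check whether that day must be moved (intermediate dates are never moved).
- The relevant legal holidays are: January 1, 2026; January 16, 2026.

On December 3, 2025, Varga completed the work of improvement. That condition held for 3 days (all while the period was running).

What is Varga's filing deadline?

49 days after December 3, 2025 is January 21, 2026.
Tolling adds 3 days: January 21, 2026 + 3 days = January 24, 2026.
January 24, 2026 is Saturday; January 25, 2026 is Sunday. The next qualifying day is January 26, 2026.

January 26, 2026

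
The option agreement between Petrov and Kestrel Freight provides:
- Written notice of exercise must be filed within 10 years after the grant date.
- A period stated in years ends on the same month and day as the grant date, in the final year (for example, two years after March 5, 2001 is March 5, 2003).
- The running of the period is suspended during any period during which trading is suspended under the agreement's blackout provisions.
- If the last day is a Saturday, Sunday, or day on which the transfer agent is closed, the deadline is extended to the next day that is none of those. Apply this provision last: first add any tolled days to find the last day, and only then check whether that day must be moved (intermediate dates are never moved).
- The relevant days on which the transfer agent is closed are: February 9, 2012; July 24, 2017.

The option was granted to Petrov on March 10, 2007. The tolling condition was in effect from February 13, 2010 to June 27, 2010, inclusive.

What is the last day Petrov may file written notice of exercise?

10 years after March 10, 2007 is March 10, 2017.
From February 13, 2010 through June 27, 2010 inclusive is 135 days; tolling adds 135 days: March 10, 2017 + 135 days = July 23, 2017.
July 23, 2017 is Sunday; July 24, 2017 is a listed holiday. The next qualifying day is July 25, 2017.

July 25, 2017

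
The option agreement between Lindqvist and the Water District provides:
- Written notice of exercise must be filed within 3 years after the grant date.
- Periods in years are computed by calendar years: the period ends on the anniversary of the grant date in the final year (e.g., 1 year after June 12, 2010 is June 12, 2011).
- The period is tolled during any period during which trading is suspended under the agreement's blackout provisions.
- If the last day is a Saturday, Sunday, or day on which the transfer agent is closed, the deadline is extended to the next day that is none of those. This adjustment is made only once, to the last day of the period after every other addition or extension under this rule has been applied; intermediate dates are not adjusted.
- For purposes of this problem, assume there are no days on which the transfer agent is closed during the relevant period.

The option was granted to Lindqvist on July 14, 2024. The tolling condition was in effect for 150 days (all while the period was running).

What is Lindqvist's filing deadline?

December 13, 2027

3 years after July 14, 2024 is July 14, 2027.
Tolling adds 150 days: July 14, 2027 + 150 days = December 11, 2027.
December 11, 2027 is Saturday; December 12, 2027 is Sunday. The next qualifying day is December 13, 2027.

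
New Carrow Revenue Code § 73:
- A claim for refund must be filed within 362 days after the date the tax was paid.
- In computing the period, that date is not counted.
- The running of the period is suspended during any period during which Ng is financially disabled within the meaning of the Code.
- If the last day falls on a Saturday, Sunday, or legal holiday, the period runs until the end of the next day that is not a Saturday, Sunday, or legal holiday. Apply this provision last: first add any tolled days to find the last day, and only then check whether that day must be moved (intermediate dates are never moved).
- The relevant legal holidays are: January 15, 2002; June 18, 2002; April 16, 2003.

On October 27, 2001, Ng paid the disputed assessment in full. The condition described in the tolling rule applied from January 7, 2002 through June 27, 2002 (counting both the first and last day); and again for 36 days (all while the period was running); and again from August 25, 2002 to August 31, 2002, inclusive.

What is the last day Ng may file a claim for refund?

May 27, 2003

362 days after October 27, 2001 is October 24, 2002.
From January 7, 2002 through June 27, 2002 inclusive is 172 days; tolling adds 172 days: October 24, 2002 + 172 days = April 14, 2003.
Tolling adds 36 days: April 14, 2003 + 36 days = May 20, 2003.
From August 25, 2002 through August 31, 2002 inclusive is 7 days; tolling adds 7 days: May 20, 2003 + 7 days = May 27, 2003.
May 27, 2003 is a Tuesday and not a legal holiday, so no extension applies.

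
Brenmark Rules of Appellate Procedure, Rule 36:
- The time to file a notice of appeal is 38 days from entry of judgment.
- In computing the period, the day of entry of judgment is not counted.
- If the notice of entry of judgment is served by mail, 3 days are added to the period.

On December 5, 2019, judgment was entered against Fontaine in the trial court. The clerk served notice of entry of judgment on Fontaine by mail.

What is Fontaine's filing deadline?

January 15, 2020

38 days after December 5, 2019 is January 12, 2020.
Service was by mail, adding 3 days: January 12, 2020 + 3 days = January 15, 2020.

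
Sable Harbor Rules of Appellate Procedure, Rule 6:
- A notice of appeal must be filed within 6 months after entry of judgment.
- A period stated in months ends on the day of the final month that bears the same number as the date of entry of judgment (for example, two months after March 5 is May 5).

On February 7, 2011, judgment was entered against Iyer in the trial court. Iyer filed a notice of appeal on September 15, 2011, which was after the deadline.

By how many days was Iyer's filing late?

6 months after February 7, 2011 is August 7, 2011.
The deadline is August 7, 2011; from August 7, 2011 to September 15, 2011 is 39 days.

39 days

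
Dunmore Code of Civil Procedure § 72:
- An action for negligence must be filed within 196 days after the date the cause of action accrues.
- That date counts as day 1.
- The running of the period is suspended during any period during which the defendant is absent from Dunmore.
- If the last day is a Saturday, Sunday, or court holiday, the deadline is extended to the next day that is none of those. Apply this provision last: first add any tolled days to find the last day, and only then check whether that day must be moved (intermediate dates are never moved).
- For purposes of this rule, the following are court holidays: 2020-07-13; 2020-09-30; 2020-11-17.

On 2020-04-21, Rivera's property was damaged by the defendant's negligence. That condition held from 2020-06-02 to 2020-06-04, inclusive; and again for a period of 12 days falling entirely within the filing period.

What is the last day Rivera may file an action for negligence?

November 18, 2020

Counting 2020-04-21 as day 1, day 196 is November 2, 2020.
From June 2, 2020 through June 4, 2020 inclusive is 3 days; tolling adds 3 days: November 2, 2020 + 3 days = November 5, 2020.
Tolling adds 12 days: November 5, 2020 + 12 days = November 17, 2020.
November 17, 2020 is a listed holiday. The next qualifying day is November 18, 2020.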